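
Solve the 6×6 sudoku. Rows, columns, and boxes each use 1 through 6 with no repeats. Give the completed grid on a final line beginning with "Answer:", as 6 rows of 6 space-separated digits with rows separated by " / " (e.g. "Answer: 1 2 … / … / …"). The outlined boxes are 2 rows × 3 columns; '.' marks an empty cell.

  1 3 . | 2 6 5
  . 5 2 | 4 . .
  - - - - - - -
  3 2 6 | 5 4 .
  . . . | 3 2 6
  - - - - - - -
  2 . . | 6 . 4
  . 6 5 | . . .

Step 1. [r5c2∈{1}] r5c2 has the single candidate 1. So r5c2=1.
Step 2. [r3c6∈{1}] nothing but 1 survives at r3c6, so r3c6=1.
Step 3. [r4c2∈{4}] r4c2 has the single candidate 4, so r4c2=4.
Step 4. [r2c5∈{1,3}] r2c5 is the only open cell in row 2 admitting 1. So r2c5=1.
Step 5. [r6c5∈{3}] only 3 remains possible at r6c5. So r6c5=3.
Step 6. [r6c6∈{2}] r6c6 is down to just 2 ⇒ r6c6=2.
Step 7. [r6c4∈{1}] r6c4 is down to just 1. So r6c4=1.
Step 8. [r4c3∈{1}] nothing but 1 survives at r4c3 ⇒ r4c3=1.
Step 9. [r4c1∈{5}] r4c1's peers cover all but 5 ⇒ r4c1=5.
Step 10. [r2c6∈{3}] only 3 remains possible at r2c6 ⇒ r2c6=3.
Step 11. [r5c3∈{3}] nothing but 3 survives at r5c3. So r5c3=3.
Step 12. [r6c1∈{4}] r6c1 has the single candidate 4 ⇒ r6c1=4.
Step 13. [r2c1∈{6}] r2c1 is down to just 6. So r2c1=6.
Step 14. [r5c5∈{5}] only 5 remains possible at r5c5, so r5c5=5.
Step 15. [r1c3∈{4}] nothing but 4 survives at r1c3, so r1c3=4.

Answer: 1 3 4 2 6 5 / 6 5 2 4 1 3 / 3 2 6 5 4 1 / 5 4 1 3 2 6 / 2 1 3 6 5 4 / 4 6 5 1 3 2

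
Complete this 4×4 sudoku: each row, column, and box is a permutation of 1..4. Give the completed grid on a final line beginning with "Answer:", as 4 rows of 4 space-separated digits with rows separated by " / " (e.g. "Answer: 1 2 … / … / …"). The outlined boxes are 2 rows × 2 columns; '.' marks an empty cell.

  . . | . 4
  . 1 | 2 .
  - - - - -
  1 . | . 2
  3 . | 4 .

Step 1. [r1c2∈{2,3}] r1c2 is the only open cell in col 2 admitting 3. So r1c2=3.
Step 2. [r4c2∈{2}] r4c2 has the single candidate 2. So r4c2=2.
Step 3. [r3c2∈{4}] r3c2's peers cover all but 4, so r3c2=4.
Step 4. [r2c1∈{4}] r2c1 has the single candidate 4. So r2c1=4.
Step 5. [r1c1∈{2}] r1c1 has the single candidate 2, so r1c1=2.
Step 6. [r3c3∈{3}] r3c3 has the single candidate 3, so r3c3=3.
Step 7. [r1c3∈{1}] only 1 remains possible at r1c3 ⇒ r1c3=1.
Step 8. [r4c4∈{1}] only 1 remains possible at r4c4, so r4c4=1.
Step 9. [r2c4∈{3}] r2c4's peers cover all but 3 ⇒ r2c4=3.

Answer: 2 3 1 4 / 4 1 2 3 / 1 4 3 2 / 3 2 4 1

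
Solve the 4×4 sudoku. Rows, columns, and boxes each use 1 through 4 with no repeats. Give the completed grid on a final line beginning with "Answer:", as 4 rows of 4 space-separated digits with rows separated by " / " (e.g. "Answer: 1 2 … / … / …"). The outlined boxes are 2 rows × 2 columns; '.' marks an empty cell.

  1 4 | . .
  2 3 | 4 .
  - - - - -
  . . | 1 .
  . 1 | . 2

Step 1. [r4c3∈{3}] r4c3's peers cover all but 3. So r4c3=3.
Step 2. [r3c4∈{4}] only 4 remains possible at r3c4 ⇒ r3c4=4.
Step 3. [r2c4∈{1}] r2c4 has the single candidate 1, so r2c4=1.
Step 4. [r3c1∈{3}] r3c1's peers cover all but 3. So r3c1=3.
Step 5. [r3c2∈{2}] r3c2 is down to just 2, so r3c2=2.
Step 6. [r1c3∈{2}] only 2 remains possible at r1c3 ⇒ r1c3=2.
Step 7. [r1c4∈{3}] r1c4 is down to just 3 ⇒ r1c4=3.
Step 8. [r4c1∈{4}] only 4 remains possible at r4c1, so r4c1=4.

Answer: 1 4 2 3 / 2 3 4 1 / 3 2 1 4 / 4 1 3 2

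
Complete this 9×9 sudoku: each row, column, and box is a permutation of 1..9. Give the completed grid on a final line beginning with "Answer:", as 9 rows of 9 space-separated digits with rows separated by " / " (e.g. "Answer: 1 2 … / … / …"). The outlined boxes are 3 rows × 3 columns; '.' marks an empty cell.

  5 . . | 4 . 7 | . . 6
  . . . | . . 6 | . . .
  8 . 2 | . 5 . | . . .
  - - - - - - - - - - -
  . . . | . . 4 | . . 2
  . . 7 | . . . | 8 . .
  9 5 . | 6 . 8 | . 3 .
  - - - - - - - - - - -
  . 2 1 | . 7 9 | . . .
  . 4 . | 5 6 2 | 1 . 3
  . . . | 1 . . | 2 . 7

Step 1. [r3c2∈{1,3,6,7,9}] row 3 places 6 nowhere but r3c2, so r3c2=6.
Step 2. [r9c6∈{3}] nothing but 3 survives at r9c6. So r9c6=3.
Step 3. [r2c2∈{1,3,7,9}] across col 2, 7 lands solely at r2c2, so r2c2=7.
Step 4. [r5c1∈{1,2,3,4,6}] r5c1 is the only open cell in col 1 admitting 2, so r5c1=2.
Step 5. [r5c8∈{1,4,5,6,9}] in row 5, 6 fits only at r5c8 ⇒ r5c8=6.
Step 6. [r5c9∈{1,4,5,9}] 4 has one home in row 5: r5c9, so r5c9=4.
Step 7. [r2c4∈{2,3,8,9}] across col 4, 2 lands solely at r2c4 ⇒ r2c4=2.
Step 8. [r3c6∈{1}] r3c6's peers cover all but 1. So r3c6=1.
Step 9. [r3c9∈{9}] r3c9 is down to just 9. So r3c9=9.
Step 10. [r2c1∈{1,3,4}] 4 has one home in col 1: r2c1, so r2c1=4.
Step 11. [r4c1∈{1,3,6}] across col 1, 1 lands solely at r4c1. So r4c1=1.
Step 12. [r3c4∈{3}] nothing but 3 survives at r3c4. So r3c4=3.
Step 13. [r4c7∈{5,7,9}] col 7 places 9 nowhere but r4c7 ⇒ r4c7=9.
Step 14. [r9c3∈{5,6,8,9}] 5 has one home in col 3: r9c3. So r9c3=5.
Step 15. [r5c2∈{3}] nothing but 3 survives at r5c2, so r5c2=3.
Step 16. [r7c7∈{4,5,6}] in col 7, 6 fits only at r7c7. So r7c7=6.
Step 17. [r7c8∈{4,5,8}] row 7 places 4 nowhere but r7c8, so r7c8=4.
Step 18. [r2c7∈{3,5}] 5 has one home in col 7: r2c7 ⇒ r2c7=5.
Step 19. [r2c3∈{3,9}] 3 has one home in row 2: r2c3. So r2c3=3.
Step 20. [r1c3∈{9}] r1c3 has the single candidate 9 ⇒ r1c3=9.
Step 21. [r8c3∈{8}] r8c3's peers cover all but 8, so r8c3=8.
Step 22. [r1c5∈{8}] only 8 remains possible at r1c5. So r1c5=8.
Step 23. [r9c8∈{8,9}] row 9 places 8 nowhere but r9c8, so r9c8=8.
Step 24. [r2c8∈{1}] r2c8's peers cover all but 1. So r2c8=1.
Step 25. [r3c8∈{7}] r3c8's peers cover all but 7. So r3c8=7.
Step 26. [r5c5∈{1,9}] r5c5 is the only open cell in row 5 admitting 1, so r5c5=1.
Step 27. [r9c1∈{6}] r9c1 is down to just 6 ⇒ r9c1=6.
Step 28. [r7c1∈{3}] r7c1 is down to just 3. So r7c1=3.
Step 29. [r5c4∈{9}] only 9 remains possible at r5c4 ⇒ r5c4=9.
Step 30. [r8c1∈{7}] r8c1's peers cover all but 7. So r8c1=7.
Step 31. [r2c9∈{8}] r2c9 has the single candidate 8. So r2c9=8.
Step 32. [r7c4∈{8}] only 8 remains possible at r7c4. So r7c4=8.
Step 33. [r5c6∈{5}] r5c6 is down to just 5. So r5c6=5.
Step 34. [r4c2∈{8}] nothing but 8 survives at r4c2 ⇒ r4c2=8.
Step 35. [r3c7∈{4}] r3c7 has the single candidate 4. So r3c7=4.
Step 36. [r4c8∈{5}] nothing but 5 survives at r4c8, so r4c8=5.
Step 37. [r6c3∈{4}] r6c3 is down to just 4. So r6c3=4.
Step 38. [r8c8∈{9}] nothing but 9 survives at r8c8 ⇒ r8c8=9.
Step 39. [r9c5∈{4}] only 4 remains possible at r9c5, so r9c5=4.
Step 40. [r6c9∈{1}] only 1 remains possible at r6c9. So r6c9=1.
Step 41. [r1c2∈{1}] nothing but 1 survives at r1c2, so r1c2=1.
Step 42. [r4c5∈{3}] r4c5's peers cover all but 3 ⇒ r4c5=3.
Step 43. [r7c9∈{5}] r7c9 is down to just 5. So r7c9=5.
Step 44. [r4c3∈{6}] r4c3 has the single candidate 6, so r4c3=6.
Step 45. [r2c5∈{9}] only 9 remains possible at r2c5, so r2c5=9.
Step 46. [r9c2∈{9}] r9c2 is down to just 9, so r9c2=9.
Step 47. [r1c8∈{2}] r1c8's peers cover all but 2, so r1c8=2.
Step 48. [r6c5∈{2}] r6c5's peers cover all but 2 ⇒ r6c5=2.
Step 49. [r1c7∈{3}] only 3 remains possible at r1c7 ⇒ r1c7=3.
Step 50. [r6c7∈{7}] only 7 remains possible at r6c7 ⇒ r6c7=7.
Step 51. [r4c4∈{7}] r4c4 has the single candidate 7 ⇒ r4c4=7.

Answer: 5 1 9 4 8 7 3 2 6 / 4 7 3 2 9 6 5 1 8 / 8 6 2 3 5 1 4 7 9 / 1 8 6 7 3 4 9 5 2 / 2 3 7 9 1 5 8 6 4 / 9 5 4 6 2 8 7 3 1 / 3 2 1 8 7 9 6 4 5 / 7 4 8 5 6 2 1 9 3 / 6 9 5 1 4 3 2 8 7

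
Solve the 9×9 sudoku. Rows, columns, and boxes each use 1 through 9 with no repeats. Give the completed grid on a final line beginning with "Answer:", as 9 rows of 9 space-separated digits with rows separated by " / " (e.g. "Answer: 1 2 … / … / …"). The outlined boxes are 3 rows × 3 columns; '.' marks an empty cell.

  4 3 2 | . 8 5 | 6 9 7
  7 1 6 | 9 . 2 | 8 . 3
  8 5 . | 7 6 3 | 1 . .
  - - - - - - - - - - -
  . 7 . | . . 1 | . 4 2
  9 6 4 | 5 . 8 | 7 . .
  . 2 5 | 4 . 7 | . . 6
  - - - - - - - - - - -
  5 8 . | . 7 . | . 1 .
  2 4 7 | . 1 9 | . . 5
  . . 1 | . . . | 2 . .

Step 1. [r8c7∈{3}] r8c7's peers cover all but 3, so r8c7=3.
Step 2. [r4c1∈{3}] r4c1 is down to just 3 ⇒ r4c1=3.
Step 3. [r9c9∈{4,8,9}] across col 9, 8 lands solely at r9c9, so r9c9=8.
Step 4. [r4c4∈{6}] r4c4 has the single candidate 6. So r4c4=6.
Step 5. [r7c7∈{4,9}] across col 7, 4 lands solely at r7c7. So r7c7=4.
Step 6. [r6c7∈{9}] r6c7 is down to just 9 ⇒ r6c7=9.
Step 7. [r6c5∈{3}] only 3 remains possible at r6c5. So r6c5=3.
Step 8. [r9c1∈{6}] r9c1's peers cover all but 6. So r9c1=6.
Step 9. [r7c3∈{3,9}] in col 3, 3 fits only at r7c3, so r7c3=3.
Step 10. [r9c6∈{4}] r9c6 has the single candidate 4, so r9c6=4.
Step 11. [r5c8∈{3}] nothing but 3 survives at r5c8 ⇒ r5c8=3.
Step 12. [r3c3∈{9}] only 9 remains possible at r3c3 ⇒ r3c3=9.
Step 13. [r9c2∈{9}] r9c2 has the single candidate 9, so r9c2=9.
Step 14. [r5c9∈{1}] r5c9 is down to just 1. So r5c9=1.
Step 15. [r3c8∈{2}] r3c8 is down to just 2 ⇒ r3c8=2.
Step 16. [r6c1∈{1}] nothing but 1 survives at r6c1, so r6c1=1.
Step 17. [r5c5∈{2}] r5c5 has the single candidate 2 ⇒ r5c5=2.
Step 18. [r1c4∈{1}] nothing but 1 survives at r1c4, so r1c4=1.
Step 19. [r7c9∈{9}] r7c9 has the single candidate 9 ⇒ r7c9=9.
Step 20. [r4c3∈{8}] r4c3 is down to just 8 ⇒ r4c3=8.
Step 21. [r9c4∈{3}] r9c4 is down to just 3. So r9c4=3.
Step 22. [r4c5∈{9}] r4c5 has the single candidate 9, so r4c5=9.
Step 23. [r9c8∈{7}] r9c8's peers cover all but 7, so r9c8=7.
Step 24. [r2c5∈{4}] r2c5 is down to just 4, so r2c5=4.
Step 25. [r6c8∈{8}] only 8 remains possible at r6c8, so r6c8=8.
Step 26. [r4c7∈{5}] r4c7 has the single candidate 5 ⇒ r4c7=5.
Step 27. [r7c6∈{6}] nothing but 6 survives at r7c6. So r7c6=6.
Step 28. [r8c8∈{6}] r8c8 has the single candidate 6 ⇒ r8c8=6.
Step 29. [r7c4∈{2}] nothing but 2 survives at r7c4, so r7c4=2.
Step 30. [r8c4∈{8}] nothing but 8 survives at r8c4, so r8c4=8.
Step 31. [r2c8∈{5}] r2c8's peers cover all but 5. So r2c8=5.
Step 32. [r3c9∈{4}] r3c9 has the single candidate 4 ⇒ r3c9=4.
Step 33. [r9c5∈{5}] r9c5 is down to just 5. So r9c5=5.

Answer: 4 3 2 1 8 5 6 9 7 / 7 1 6 9 4 2 8 5 3 / 8 5 9 7 6 3 1 2 4 / 3 7 8 6 9 1 5 4 2 / 9 6 4 5 2 8 7 3 1 / 1 2 5 4 3 7 9 8 6 / 5 8 3 2 7 6 4 1 9 / 2 4 7 8 1 9 3 6 5 / 6 9 1 3 5 4 2 7 8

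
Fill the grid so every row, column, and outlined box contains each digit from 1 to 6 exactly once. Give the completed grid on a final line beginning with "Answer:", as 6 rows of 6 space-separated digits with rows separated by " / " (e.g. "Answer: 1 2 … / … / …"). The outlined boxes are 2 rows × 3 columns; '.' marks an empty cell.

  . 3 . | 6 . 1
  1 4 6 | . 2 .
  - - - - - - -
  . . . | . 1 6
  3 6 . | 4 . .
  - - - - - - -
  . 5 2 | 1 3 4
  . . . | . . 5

Step 1. [r1c3∈{5}] r1c3 has the single candidate 5, so r1c3=5.
Step 2. [r3c1∈{2,4,5}] across col 1, 5 lands solely at r3c1. So r3c1=5.
Step 3. [r6c1∈{4,6}] 4 has one home in col 1: r6c1, so r6c1=4.
Step 4. [r3c4∈{2,3}] r3c4 is the only open cell in row 3 admitting 3 ⇒ r3c4=3.
Step 5. [r6c2∈{1}] only 1 remains possible at r6c2. So r6c2=1.
Step 6. [r6c4∈{2}] r6c4 has the single candidate 2. So r6c4=2.
Step 7. [r6c3∈{3}] r6c3 is down to just 3. So r6c3=3.
Step 8. [r3c2∈{2}] r3c2 is down to just 2. So r3c2=2.
Step 9. [r5c1∈{6}] r5c1 has the single candidate 6. So r5c1=6.
Step 10. [r6c5∈{6}] r6c5 is down to just 6 ⇒ r6c5=6.
Step 11. [r2c4∈{5}] r2c4 has the single candidate 5. So r2c4=5.
Step 12. [r4c5∈{5}] r4c5 has the single candidate 5, so r4c5=5.
Step 13. [r1c5∈{4}] only 4 remains possible at r1c5. So r1c5=4.
Step 14. [r3c3∈{4}] r3c3's peers cover all but 4 ⇒ r3c3=4.
Step 15. [r4c3∈{1}] only 1 remains possible at r4c3. So r4c3=1.
Step 16. [r4c6∈{2}] r4c6 has the single candidate 2 ⇒ r4c6=2.
Step 17. [r2c6∈{3}] r2c6 is down to just 3 ⇒ r2c6=3.
Step 18. [r1c1∈{2}] r1c1 is down to just 2, so r1c1=2.

Answer: 2 3 5 6 4 1 / 1 4 6 5 2 3 / 5 2 4 3 1 6 / 3 6 1 4 5 2 / 6 5 2 1 3 4 / 4 1 3 2 6 5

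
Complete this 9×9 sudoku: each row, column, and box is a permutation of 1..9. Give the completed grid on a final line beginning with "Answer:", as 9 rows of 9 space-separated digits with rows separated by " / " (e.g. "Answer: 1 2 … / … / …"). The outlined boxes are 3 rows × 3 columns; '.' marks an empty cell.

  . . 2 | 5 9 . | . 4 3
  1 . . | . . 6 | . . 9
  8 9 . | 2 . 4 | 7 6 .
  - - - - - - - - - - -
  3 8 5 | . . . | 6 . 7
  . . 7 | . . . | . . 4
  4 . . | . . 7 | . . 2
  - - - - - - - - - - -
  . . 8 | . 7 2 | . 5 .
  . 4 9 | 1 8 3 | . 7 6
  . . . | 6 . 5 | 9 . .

Step 1. [r2c5∈{3}] r2c5's peers cover all but 3. So r2c5=3.
Step 2. [r7c9∈{1}] only 1 remains possible at r7c9. So r7c9=1.
Step 3. [r6c3∈{1,6}] 6 has one home in col 3: r6c3, so r6c3=6.
Step 4. [r6c2∈{1}] r6c2 is down to just 1. So r6c2=1.
Step 5. [r7c4∈{4,9}] 9 has one home in row 7: r7c4 ⇒ r7c4=9.
Step 6. [r6c8∈{3,8,9}] row 6 places 9 nowhere but r6c8, so r6c8=9.
Step 7. [r4c8∈{1}] r4c8's peers cover all but 1, so r4c8=1.
Step 8. [r8c7∈{2}] r8c7 has the single candidate 2. So r8c7=2.
Step 9. [r5c5∈{1,2,5,6}] row 5 places 6 nowhere but r5c5 ⇒ r5c5=6.
Step 10. [r5c7∈{3,5,8}] r5c7 is the only open cell in row 5 admitting 5 ⇒ r5c7=5.
Step 11. [r2c7∈{8}] r2c7 has the single candidate 8, so r2c7=8.
Step 12. [r5c8∈{3,8}] across box 6, 8 lands solely at r5c8. So r5c8=8.
Step 13. [r9c8∈{3}] nothing but 3 survives at r9c8 ⇒ r9c8=3.
Step 14. [r5c2∈{2}] r5c2 is down to just 2 ⇒ r5c2=2.
Step 15. [r9c2∈{7}] nothing but 7 survives at r9c2 ⇒ r9c2=7.
Step 16. [r7c1∈{6}] r7c1 is down to just 6. So r7c1=6.
Step 17. [r5c6∈{1,9}] 1 has one home in row 5: r5c6, so r5c6=1.
Step 18. [r6c7∈{3}] r6c7 is down to just 3 ⇒ r6c7=3.
Step 19. [r4c4∈{4}] r4c4 is down to just 4 ⇒ r4c4=4.
Step 20. [r4c5∈{2}] r4c5's peers cover all but 2 ⇒ r4c5=2.
Step 21. [r1c6∈{8}] r1c6's peers cover all but 8. So r1c6=8.
Step 22. [r5c1∈{9}] r5c1's peers cover all but 9. So r5c1=9.
Step 23. [r5c4∈{3}] r5c4 has the single candidate 3 ⇒ r5c4=3.
Step 24. [r2c4∈{7}] r2c4 is down to just 7. So r2c4=7.
Step 25. [r1c2∈{6}] r1c2's peers cover all but 6, so r1c2=6.
Step 26. [r7c7∈{4}] r7c7 has the single candidate 4, so r7c7=4.
Step 27. [r4c6∈{9}] r4c6's peers cover all but 9 ⇒ r4c6=9.
Step 28. [r1c7∈{1}] r1c7 is down to just 1, so r1c7=1.
Step 29. [r6c4∈{8}] r6c4's peers cover all but 8. So r6c4=8.
Step 30. [r9c5∈{4}] r9c5 has the single candidate 4. So r9c5=4.
Step 31. [r1c1∈{7}] only 7 remains possible at r1c1. So r1c1=7.
Step 32. [r2c8∈{2}] r2c8 has the single candidate 2 ⇒ r2c8=2.
Step 33. [r9c3∈{1}] r9c3's peers cover all but 1, so r9c3=1.
Step 34. [r3c9∈{5}] r3c9 has the single candidate 5, so r3c9=5.
Step 35. [r6c5∈{5}] nothing but 5 survives at r6c5, so r6c5=5.
Step 36. [r9c9∈{8}] r9c9 is down to just 8 ⇒ r9c9=8.
Step 37. [r7c2∈{3}] nothing but 3 survives at r7c2, so r7c2=3.
Step 38. [r3c5∈{1}] r3c5 has the single candidate 1, so r3c5=1.
Step 39. [r2c3∈{4}] nothing but 4 survives at r2c3. So r2c3=4.
Step 40. [r8c1∈{5}] nothing but 5 survives at r8c1. So r8c1=5.
Step 41. [r9c1∈{2}] r9c1's peers cover all but 2, so r9c1=2.
Step 42. [r3c3∈{3}] nothing but 3 survives at r3c3, so r3c3=3.
Step 43. [r2c2∈{5}] r2c2 has the single candidate 5 ⇒ r2c2=5.

Answer: 7 6 2 5 9 8 1 4 3 / 1 5 4 7 3 6 8 2 9 / 8 9 3 2 1 4 7 6 5 / 3 8 5 4 2 9 6 1 7 / 9 2 7 3 6 1 5 8 4 / 4 1 6 8 5 7 3 9 2 / 6 3 8 9 7 2 4 5 1 / 5 4 9 1 8 3 2 7 6 / 2 7 1 6 4 5 9 3 8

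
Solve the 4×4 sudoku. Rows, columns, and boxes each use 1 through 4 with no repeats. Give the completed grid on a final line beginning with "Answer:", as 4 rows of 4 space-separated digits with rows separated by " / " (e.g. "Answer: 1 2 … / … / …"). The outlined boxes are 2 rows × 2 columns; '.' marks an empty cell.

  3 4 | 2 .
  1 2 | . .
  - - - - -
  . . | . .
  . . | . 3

Step 1. [r3c4∈{1,2,4}] in col 4, 2 fits only at r3c4 ⇒ r3c4=2.
Step 2. [r4c2∈{1}] nothing but 1 survives at r4c2. So r4c2=1.
Step 3. [r4c3∈{4}] only 4 remains possible at r4c3 ⇒ r4c3=4.
Step 4. [r2c3∈{3}] r2c3's peers cover all but 3. So r2c3=3.
Step 5. [r3c3∈{1}] nothing but 1 survives at r3c3, so r3c3=1.
Step 6. [r3c1∈{4}] only 4 remains possible at r3c1 ⇒ r3c1=4.
Step 7. [r4c1∈{2}] r4c1 has the single candidate 2 ⇒ r4c1=2.
Step 8. [r2c4∈{4}] r2c4 has the single candidate 4 ⇒ r2c4=4.
Step 9. [r3c2∈{3}] r3c2 is down to just 3. So r3c2=3.
Step 10. [r1c4∈{1}] r1c4 is down to just 1. So r1c4=1.

Answer: 3 4 2 1 / 1 2 3 4 / 4 3 1 2 / 2 1 4 3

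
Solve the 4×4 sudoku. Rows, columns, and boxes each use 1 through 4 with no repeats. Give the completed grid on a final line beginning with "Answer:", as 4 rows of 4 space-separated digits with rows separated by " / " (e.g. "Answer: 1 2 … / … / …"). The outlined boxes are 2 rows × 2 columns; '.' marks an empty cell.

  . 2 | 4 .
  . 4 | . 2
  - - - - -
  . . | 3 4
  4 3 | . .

Step 1. [r2c3∈{1}] only 1 remains possible at r2c3. So r2c3=1.
Step 2. [r1c1∈{1,3}] 1 has one home in row 1: r1c1, so r1c1=1.
Step 3. [r4c4∈{1}] r4c4 is down to just 1, so r4c4=1.
Step 4. [r1c4∈{3}] nothing but 3 survives at r1c4, so r1c4=3.
Step 5. [r3c2∈{1}] r3c2's peers cover all but 1, so r3c2=1.
Step 6. [r3c1∈{2}] r3c1 is down to just 2. So r3c1=2.
Step 7. [r4c3∈{2}] r4c3 is down to just 2, so r4c3=2.
Step 8. [r2c1∈{3}] r2c1 is down to just 3 ⇒ r2c1=3.

Answer: 1 2 4 3 / 3 4 1 2 / 2 1 3 4 / 4 3 2 1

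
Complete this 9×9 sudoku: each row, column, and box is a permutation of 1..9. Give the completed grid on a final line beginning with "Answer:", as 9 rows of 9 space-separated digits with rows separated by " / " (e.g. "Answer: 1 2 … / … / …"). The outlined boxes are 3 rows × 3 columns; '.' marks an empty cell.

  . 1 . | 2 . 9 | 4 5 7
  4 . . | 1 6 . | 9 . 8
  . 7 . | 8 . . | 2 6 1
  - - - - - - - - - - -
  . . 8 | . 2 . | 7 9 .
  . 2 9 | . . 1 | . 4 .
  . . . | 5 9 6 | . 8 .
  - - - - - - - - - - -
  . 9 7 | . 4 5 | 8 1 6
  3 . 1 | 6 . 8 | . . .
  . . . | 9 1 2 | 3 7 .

Step 1. [r1c5∈{3}] nothing but 3 survives at r1c5. So r1c5=3.
Step 2. [r4c6∈{3,4}] col 6 places 3 nowhere but r4c6 ⇒ r4c6=3.
Step 3. [r4c9∈{5}] r4c9's peers cover all but 5, so r4c9=5.
Step 4. [r3c3∈{3,5}] 3 has one home in row 3: r3c3. So r3c3=3.
Step 5. [r5c1∈{5,6,7}] 5 has one home in row 5: r5c1, so r5c1=5.
Step 6. [r9c2∈{4,5,6,8}] in col 2, 8 fits only at r9c2. So r9c2=8.
Step 7. [r9c3∈{4,5,6}] across row 9, 5 lands solely at r9c3 ⇒ r9c3=5.
Step 8. [r8c2∈{4}] r8c2 is down to just 4 ⇒ r8c2=4.
Step 9. [r9c1∈{6}] r9c1's peers cover all but 6, so r9c1=6.
Step 10. [r6c9∈{2,3}] in row 6, 2 fits only at r6c9. So r6c9=2.
Step 11. [r5c4∈{7}] r5c4's peers cover all but 7 ⇒ r5c4=7.
Step 12. [r4c1∈{1}] nothing but 1 survives at r4c1 ⇒ r4c1=1.
Step 13. [r1c3∈{6}] r1c3's peers cover all but 6 ⇒ r1c3=6.
Step 14. [r7c4∈{3}] r7c4 is down to just 3. So r7c4=3.
Step 15. [r2c6∈{7}] only 7 remains possible at r2c6. So r2c6=7.
Step 16. [r3c1∈{9}] nothing but 9 survives at r3c1, so r3c1=9.
Step 17. [r6c3∈{4}] only 4 remains possible at r6c3 ⇒ r6c3=4.
Step 18. [r9c9∈{4}] r9c9's peers cover all but 4, so r9c9=4.
Step 19. [r5c7∈{6}] r5c7's peers cover all but 6. So r5c7=6.
Step 20. [r6c2∈{3}] nothing but 3 survives at r6c2. So r6c2=3.
Step 21. [r8c5∈{7}] only 7 remains possible at r8c5 ⇒ r8c5=7.
Step 22. [r8c9∈{9}] r8c9 has the single candidate 9 ⇒ r8c9=9.
Step 23. [r5c5∈{8}] nothing but 8 survives at r5c5. So r5c5=8.
Step 24. [r4c2∈{6}] r4c2 has the single candidate 6 ⇒ r4c2=6.
Step 25. [r6c1∈{7}] r6c1 has the single candidate 7. So r6c1=7.
Step 26. [r2c3∈{2}] nothing but 2 survives at r2c3 ⇒ r2c3=2.
Step 27. [r5c9∈{3}] r5c9's peers cover all but 3. So r5c9=3.
Step 28. [r7c1∈{2}] r7c1's peers cover all but 2, so r7c1=2.
Step 29. [r3c6∈{4}] r3c6's peers cover all but 4, so r3c6=4.
Step 30. [r8c8∈{2}] nothing but 2 survives at r8c8. So r8c8=2.
Step 31. [r3c5∈{5}] only 5 remains possible at r3c5 ⇒ r3c5=5.
Step 32. [r1c1∈{8}] only 8 remains possible at r1c1 ⇒ r1c1=8.
Step 33. [r8c7∈{5}] only 5 remains possible at r8c7. So r8c7=5.
Step 34. [r2c8∈{3}] r2c8 has the single candidate 3 ⇒ r2c8=3.
Step 35. [r6c7∈{1}] r6c7 has the single candidate 1. So r6c7=1.
Step 36. [r2c2∈{5}] r2c2 is down to just 5. So r2c2=5.
Step 37. [r4c4∈{4}] r4c4 is down to just 4 ⇒ r4c4=4.

Answer: 8 1 6 2 3 9 4 5 7 / 4 5 2 1 6 7 9 3 8 / 9 7 3 8 5 4 2 6 1 / 1 6 8 4 2 3 7 9 5 / 5 2 9 7 8 1 6 4 3 / 7 3 4 5 9 6 1 8 2 / 2 9 7 3 4 5 8 1 6 / 3 4 1 6 7 8 5 2 9 / 6 8 5 9 1 2 3 7 4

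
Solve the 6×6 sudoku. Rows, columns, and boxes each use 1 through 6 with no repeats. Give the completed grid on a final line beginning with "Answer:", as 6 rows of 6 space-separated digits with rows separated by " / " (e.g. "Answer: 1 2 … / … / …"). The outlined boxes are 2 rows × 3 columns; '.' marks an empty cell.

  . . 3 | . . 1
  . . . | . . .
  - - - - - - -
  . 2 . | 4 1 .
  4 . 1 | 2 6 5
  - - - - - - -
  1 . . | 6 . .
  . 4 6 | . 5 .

Step 1. [r2c6∈{2,3,4,6}] in col 6, 6 fits only at r2c6, so r2c6=6.
Step 2. [r3c3∈{5}] nothing but 5 survives at r3c3 ⇒ r3c3=5.
Step 3. [r5c3∈{2}] r5c3 is down to just 2. So r5c3=2.
Step 4. [r6c1∈{3}] nothing but 3 survives at r6c1 ⇒ r6c1=3.
Step 5. [r1c4∈{5}] nothing but 5 survives at r1c4, so r1c4=5.
Step 6. [r1c5∈{2,4}] row 1 places 4 nowhere but r1c5, so r1c5=4.
Step 7. [r2c1∈{2,5}] across col 1, 5 lands solely at r2c1 ⇒ r2c1=5.
Step 8. [r5c5∈{3}] r5c5's peers cover all but 3. So r5c5=3.
Step 9. [r1c1∈{2,6}] across row 1, 2 lands solely at r1c1. So r1c1=2.
Step 10. [r2c3∈{4}] nothing but 4 survives at r2c3, so r2c3=4.
Step 11. [r6c6∈{2}] nothing but 2 survives at r6c6 ⇒ r6c6=2.
Step 12. [r1c2∈{6}] only 6 remains possible at r1c2 ⇒ r1c2=6.
Step 13. [r2c5∈{2}] r2c5 has the single candidate 2, so r2c5=2.
Step 14. [r3c1∈{6}] r3c1's peers cover all but 6. So r3c1=6.
Step 15. [r2c4∈{3}] only 3 remains possible at r2c4, so r2c4=3.
Step 16. [r5c2∈{5}] only 5 remains possible at r5c2. So r5c2=5.
Step 17. [r3c6∈{3}] only 3 remains possible at r3c6, so r3c6=3.
Step 18. [r5c6∈{4}] nothing but 4 survives at r5c6 ⇒ r5c6=4.
Step 19. [r4c2∈{3}] r4c2's peers cover all but 3, so r4c2=3.
Step 20. [r6c4∈{1}] nothing but 1 survives at r6c4, so r6c4=1.
Step 21. [r2c2∈{1}] only 1 remains possible at r2c2. So r2c2=1.

Answer: 2 6 3 5 4 1 / 5 1 4 3 2 6 / 6 2 5 4 1 3 / 4 3 1 2 6 5 / 1 5 2 6 3 4 / 3 4 6 1 5 2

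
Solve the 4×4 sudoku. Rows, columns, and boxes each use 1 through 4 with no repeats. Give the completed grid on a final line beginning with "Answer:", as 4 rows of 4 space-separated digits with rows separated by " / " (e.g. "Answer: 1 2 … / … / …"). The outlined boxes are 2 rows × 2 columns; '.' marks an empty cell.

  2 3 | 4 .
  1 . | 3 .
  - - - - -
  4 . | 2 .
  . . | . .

Step 1. [r4c3∈{1}] r4c3 is down to just 1, so r4c3=1.
Step 2. [r4c1∈{3}] r4c1 is down to just 3 ⇒ r4c1=3.
Step 3. [r3c2∈{1}] nothing but 1 survives at r3c2, so r3c2=1.
Step 4. [r1c4∈{1}] only 1 remains possible at r1c4 ⇒ r1c4=1.
Step 5. [r3c4∈{3}] only 3 remains possible at r3c4. So r3c4=3.
Step 6. [r2c2∈{4}] only 4 remains possible at r2c2 ⇒ r2c2=4.
Step 7. [r2c4∈{2}] r2c4 has the single candidate 2, so r2c4=2.
Step 8. [r4c4∈{4}] r4c4 has the single candidate 4. So r4c4=4.
Step 9. [r4c2∈{2}] r4c2 is down to just 2. So r4c2=2.

Answer: 2 3 4 1 / 1 4 3 2 / 4 1 2 3 / 3 2 1 4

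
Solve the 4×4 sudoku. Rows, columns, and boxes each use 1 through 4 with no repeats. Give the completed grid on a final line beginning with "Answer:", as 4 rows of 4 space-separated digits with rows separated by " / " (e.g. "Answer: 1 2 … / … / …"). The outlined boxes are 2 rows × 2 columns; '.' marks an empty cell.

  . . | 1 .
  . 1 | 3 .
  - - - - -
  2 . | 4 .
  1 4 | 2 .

Step 1. [r2c1∈{4}] nothing but 4 survives at r2c1 ⇒ r2c1=4.
Step 2. [r3c2∈{3}] r3c2 has the single candidate 3 ⇒ r3c2=3.
Step 3. [r1c4∈{2,4}] across row 1, 4 lands solely at r1c4, so r1c4=4.
Step 4. [r4c4∈{3}] r4c4 has the single candidate 3. So r4c4=3.
Step 5. [r2c4∈{2}] r2c4's peers cover all but 2, so r2c4=2.
Step 6. [r1c2∈{2}] only 2 remains possible at r1c2, so r1c2=2.
Step 7. [r3c4∈{1}] r3c4 is down to just 1, so r3c4=1.
Step 8. [r1c1∈{3}] only 3 remains possible at r1c1. So r1c1=3.

Answer: 3 2 1 4 / 4 1 3 2 / 2 3 4 1 / 1 4 2 3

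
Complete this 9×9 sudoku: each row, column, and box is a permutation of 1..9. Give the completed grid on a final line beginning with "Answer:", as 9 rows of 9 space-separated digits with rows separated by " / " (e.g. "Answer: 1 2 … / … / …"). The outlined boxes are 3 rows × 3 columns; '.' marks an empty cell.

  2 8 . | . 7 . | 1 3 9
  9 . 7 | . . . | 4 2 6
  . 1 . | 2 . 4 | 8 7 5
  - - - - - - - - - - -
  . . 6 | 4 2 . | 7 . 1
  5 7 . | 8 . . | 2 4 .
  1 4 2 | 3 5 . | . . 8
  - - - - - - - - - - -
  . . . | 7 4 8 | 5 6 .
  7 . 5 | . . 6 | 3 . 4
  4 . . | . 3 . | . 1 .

Step 1. [r4c6∈{9}] r4c6's peers cover all but 9, so r4c6=9.
Step 2. [r9c7∈{9}] nothing but 9 survives at r9c7 ⇒ r9c7=9.
Step 3. [r4c2∈{3}] only 3 remains possible at r4c2 ⇒ r4c2=3.
Step 4. [r1c6∈{5}] r1c6 has the single candidate 5 ⇒ r1c6=5.
Step 5. [r8c4∈{1,9}] col 4 places 9 nowhere but r8c4. So r8c4=9.
Step 6. [r3c1∈{3,6}] 6 has one home in col 1: r3c1 ⇒ r3c1=6.
Step 7. [r7c9∈{2}] only 2 remains possible at r7c9. So r7c9=2.
Step 8. [r8c5∈{1}] r8c5's peers cover all but 1 ⇒ r8c5=1.
Step 9. [r7c3∈{1,3,9}] 1 has one home in row 7: r7c3. So r7c3=1.
Step 10. [r9c2∈{2,6}] across row 9, 6 lands solely at r9c2 ⇒ r9c2=6.
Step 11. [r2c6∈{1,3}] r2c6 is the only open cell in row 2 admitting 3. So r2c6=3.
Step 12. [r6c7∈{6}] nothing but 6 survives at r6c7, so r6c7=6.
Step 13. [r7c2∈{9}] r7c2's peers cover all but 9. So r7c2=9.
Step 14. [r1c4∈{6}] r1c4 is down to just 6. So r1c4=6.
Step 15. [r2c5∈{8}] r2c5's peers cover all but 8, so r2c5=8.
Step 16. [r3c3∈{3}] r3c3's peers cover all but 3 ⇒ r3c3=3.
Step 17. [r9c4∈{5}] only 5 remains possible at r9c4 ⇒ r9c4=5.
Step 18. [r9c3∈{8}] r9c3 is down to just 8, so r9c3=8.
Step 19. [r7c1∈{3}] only 3 remains possible at r7c1 ⇒ r7c1=3.
Step 20. [r8c8∈{8}] r8c8's peers cover all but 8 ⇒ r8c8=8.
Step 21. [r2c2∈{5}] r2c2 has the single candidate 5 ⇒ r2c2=5.
Step 22. [r5c9∈{3}] nothing but 3 survives at r5c9 ⇒ r5c9=3.
Step 23. [r9c9∈{7}] only 7 remains possible at r9c9. So r9c9=7.
Step 24. [r8c2∈{2}] r8c2's peers cover all but 2. So r8c2=2.
Step 25. [r2c4∈{1}] only 1 remains possible at r2c4 ⇒ r2c4=1.
Step 26. [r5c6∈{1}] r5c6's peers cover all but 1, so r5c6=1.
Step 27. [r9c6∈{2}] r9c6 has the single candidate 2. So r9c6=2.
Step 28. [r6c8∈{9}] r6c8 is down to just 9. So r6c8=9.
Step 29. [r4c8∈{5}] r4c8 has the single candidate 5 ⇒ r4c8=5.
Step 30. [r5c5∈{6}] r5c5's peers cover all but 6. So r5c5=6.
Step 31. [r6c6∈{7}] r6c6 has the single candidate 7 ⇒ r6c6=7.
Step 32. [r4c1∈{8}] r4c1 has the single candidate 8, so r4c1=8.
Step 33. [r3c5∈{9}] r3c5 is down to just 9. So r3c5=9.
Step 34. [r5c3∈{9}] r5c3 has the single candidate 9 ⇒ r5c3=9.
Step 35. [r1c3∈{4}] r1c3 has the single candidate 4 ⇒ r1c3=4.

Answer: 2 8 4 6 7 5 1 3 9 / 9 5 7 1 8 3 4 2 6 / 6 1 3 2 9 4 8 7 5 / 8 3 6 4 2 9 7 5 1 / 5 7 9 8 6 1 2 4 3 / 1 4 2 3 5 7 6 9 8 / 3 9 1 7 4 8 5 6 2 / 7 2 5 9 1 6 3 8 4 / 4 6 8 5 3 2 9 1 7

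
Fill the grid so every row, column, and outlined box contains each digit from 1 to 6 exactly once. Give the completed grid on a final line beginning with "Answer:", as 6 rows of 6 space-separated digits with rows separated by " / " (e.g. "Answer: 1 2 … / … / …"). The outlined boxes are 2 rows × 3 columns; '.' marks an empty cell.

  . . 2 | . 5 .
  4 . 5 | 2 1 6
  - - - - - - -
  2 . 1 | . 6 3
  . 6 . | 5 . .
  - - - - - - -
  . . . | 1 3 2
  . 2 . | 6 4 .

Step 1. [r6c1∈{1,3,5}] across row 6, 1 lands solely at r6c1 ⇒ r6c1=1.
Step 2. [r3c4∈{4}] r3c4 has the single candidate 4, so r3c4=4.
Step 3. [r2c2∈{3}] r2c2 is down to just 3. So r2c2=3.
Step 4. [r5c3∈{4,6}] r5c3 is the only open cell in col 3 admitting 6. So r5c3=6.
Step 5. [r4c3∈{3,4}] r4c3 is the only open cell in row 4 admitting 4. So r4c3=4.
Step 6. [r5c1∈{5}] r5c1's peers cover all but 5 ⇒ r5c1=5.
Step 7. [r1c4∈{3}] only 3 remains possible at r1c4 ⇒ r1c4=3.
Step 8. [r4c5∈{2}] r4c5's peers cover all but 2. So r4c5=2.
Step 9. [r4c1∈{3}] only 3 remains possible at r4c1, so r4c1=3.
Step 10. [r3c2∈{5}] only 5 remains possible at r3c2 ⇒ r3c2=5.
Step 11. [r5c2∈{4}] r5c2's peers cover all but 4 ⇒ r5c2=4.
Step 12. [r1c2∈{1}] only 1 remains possible at r1c2. So r1c2=1.
Step 13. [r4c6∈{1}] r4c6 is down to just 1, so r4c6=1.
Step 14. [r6c6∈{5}] r6c6's peers cover all but 5 ⇒ r6c6=5.
Step 15. [r1c1∈{6}] nothing but 6 survives at r1c1. So r1c1=6.
Step 16. [r6c3∈{3}] r6c3's peers cover all but 3. So r6c3=3.
Step 17. [r1c6∈{4}] only 4 remains possible at r1c6 ⇒ r1c6=4.

Answer: 6 1 2 3 5 4 / 4 3 5 2 1 6 / 2 5 1 4 6 3 / 3 6 4 5 2 1 / 5 4 6 1 3 2 / 1 2 3 6 4 5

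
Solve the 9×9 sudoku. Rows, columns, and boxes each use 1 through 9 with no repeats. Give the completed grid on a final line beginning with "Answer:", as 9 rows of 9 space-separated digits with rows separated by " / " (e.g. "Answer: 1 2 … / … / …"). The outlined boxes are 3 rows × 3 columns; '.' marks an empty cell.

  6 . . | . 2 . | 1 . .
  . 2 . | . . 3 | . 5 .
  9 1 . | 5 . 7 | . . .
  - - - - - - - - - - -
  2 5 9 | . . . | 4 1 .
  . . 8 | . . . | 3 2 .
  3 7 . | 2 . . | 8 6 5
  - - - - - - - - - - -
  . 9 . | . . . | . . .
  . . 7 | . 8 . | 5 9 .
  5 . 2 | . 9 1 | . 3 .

Step 1. [r7c3∈{1,3,4,6}] across col 3, 6 lands solely at r7c3. So r7c3=6.
Step 2. [r2c3∈{4}] r2c3 has the single candidate 4, so r2c3=4.
Step 3. [r4c9∈{7}] r4c9 has the single candidate 7, so r4c9=7.
Step 4. [r2c7∈{6,7,9}] across col 7, 9 lands solely at r2c7. So r2c7=9.
Step 5. [r6c6∈{4,9}] r6c6 is the only open cell in row 6 admitting 9, so r6c6=9.
Step 6. [r6c5∈{1,4}] across row 6, 4 lands solely at r6c5. So r6c5=4.
Step 7. [r3c5∈{6}] only 6 remains possible at r3c5, so r3c5=6.
Step 8. [r9c7∈{6,7}] 6 has one home in col 7: r9c7 ⇒ r9c7=6.
Step 9. [r9c4∈{4,7}] across row 9, 7 lands solely at r9c4. So r9c4=7.
Step 10. [r3c3∈{3}] r3c3 is down to just 3. So r3c3=3.
Step 11. [r1c2∈{8}] r1c2 has the single candidate 8 ⇒ r1c2=8.
Step 12. [r9c2∈{4}] only 4 remains possible at r9c2. So r9c2=4.
Step 13. [r1c6∈{4}] r1c6 is down to just 4 ⇒ r1c6=4.
Step 14. [r9c9∈{8}] r9c9 has the single candidate 8, so r9c9=8.
Step 15. [r8c1∈{1}] nothing but 1 survives at r8c1, so r8c1=1.
Step 16. [r4c5∈{3}] only 3 remains possible at r4c5 ⇒ r4c5=3.
Step 17. [r2c4∈{1,8}] 8 has one home in row 2: r2c4 ⇒ r2c4=8.
Step 18. [r4c4∈{6}] only 6 remains possible at r4c4, so r4c4=6.
Step 19. [r7c9∈{1,2,4}] row 7 places 1 nowhere but r7c9. So r7c9=1.
Step 20. [r5c6∈{5}] nothing but 5 survives at r5c6, so r5c6=5.
Step 21. [r7c4∈{3,4}] across row 7, 3 lands solely at r7c4. So r7c4=3.
Step 22. [r7c8∈{4,7}] 4 has one home in row 7: r7c8. So r7c8=4.
Step 23. [r8c9∈{2}] r8c9's peers cover all but 2, so r8c9=2.
Step 24. [r2c5∈{1}] r2c5 is down to just 1, so r2c5=1.
Step 25. [r6c3∈{1}] r6c3 is down to just 1 ⇒ r6c3=1.
Step 26. [r7c7∈{7}] r7c7's peers cover all but 7, so r7c7=7.
Step 27. [r1c9∈{3}] nothing but 3 survives at r1c9. So r1c9=3.
Step 28. [r7c6∈{2}] r7c6 has the single candidate 2 ⇒ r7c6=2.
Step 29. [r5c5∈{7}] r5c5 is down to just 7. So r5c5=7.
Step 30. [r1c8∈{7}] nothing but 7 survives at r1c8 ⇒ r1c8=7.
Step 31. [r8c2∈{3}] r8c2 is down to just 3, so r8c2=3.
Step 32. [r5c4∈{1}] r5c4 has the single candidate 1. So r5c4=1.
Step 33. [r3c7∈{2}] r3c7's peers cover all but 2, so r3c7=2.
Step 34. [r8c6∈{6}] only 6 remains possible at r8c6, so r8c6=6.
Step 35. [r2c9∈{6}] r2c9 is down to just 6, so r2c9=6.
Step 36. [r3c8∈{8}] nothing but 8 survives at r3c8, so r3c8=8.
Step 37. [r7c5∈{5}] only 5 remains possible at r7c5 ⇒ r7c5=5.
Step 38. [r5c9∈{9}] r5c9 has the single candidate 9. So r5c9=9.
Step 39. [r8c4∈{4}] r8c4 is down to just 4, so r8c4=4.
Step 40. [r5c2∈{6}] r5c2 is down to just 6. So r5c2=6.
Step 41. [r2c1∈{7}] r2c1 has the single candidate 7 ⇒ r2c1=7.
Step 42. [r4c6∈{8}] nothing but 8 survives at r4c6 ⇒ r4c6=8.
Step 43. [r3c9∈{4}] only 4 remains possible at r3c9. So r3c9=4.
Step 44. [r5c1∈{4}] r5c1's peers cover all but 4. So r5c1=4.
Step 45. [r7c1∈{8}] r7c1 is down to just 8 ⇒ r7c1=8.
Step 46. [r1c3∈{5}] only 5 remains possible at r1c3. So r1c3=5.
Step 47. [r1c4∈{9}] only 9 remains possible at r1c4 ⇒ r1c4=9.

Answer: 6 8 5 9 2 4 1 7 3 / 7 2 4 8 1 3 9 5 6 / 9 1 3 5 6 7 2 8 4 / 2 5 9 6 3 8 4 1 7 / 4 6 8 1 7 5 3 2 9 / 3 7 1 2 4 9 8 6 5 / 8 9 6 3 5 2 7 4 1 / 1 3 7 4 8 6 5 9 2 / 5 4 2 7 9 1 6 3 8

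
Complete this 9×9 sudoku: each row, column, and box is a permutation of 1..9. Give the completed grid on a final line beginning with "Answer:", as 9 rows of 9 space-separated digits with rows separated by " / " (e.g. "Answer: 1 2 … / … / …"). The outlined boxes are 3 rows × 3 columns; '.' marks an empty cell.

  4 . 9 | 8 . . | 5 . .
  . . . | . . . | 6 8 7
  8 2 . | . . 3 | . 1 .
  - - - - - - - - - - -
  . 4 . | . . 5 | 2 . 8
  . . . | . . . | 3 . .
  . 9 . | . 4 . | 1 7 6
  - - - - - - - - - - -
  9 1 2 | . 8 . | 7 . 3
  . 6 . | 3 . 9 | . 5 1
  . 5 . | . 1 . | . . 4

Step 1. [r6c4∈{2}] r6c4's peers cover all but 2 ⇒ r6c4=2.
Step 2. [r3c3∈{5,6,7}] box 1 places 6 nowhere but r3c3, so r3c3=6.
Step 3. [r1c6∈{1,2,6,7}] r1c6 is the only open cell in row 1 admitting 1, so r1c6=1.
Step 4. [r8c1∈{7}] r8c1 has the single candidate 7 ⇒ r8c1=7.
Step 5. [r4c8∈{9}] r4c8 is down to just 9, so r4c8=9.
Step 6. [r4c5∈{3,6,7}] across col 5, 3 lands solely at r4c5, so r4c5=3.
Step 7. [r7c4∈{4,5,6}] row 7 places 5 nowhere but r7c4. So r7c4=5.
Step 8. [r5c2∈{7,8}] across col 2, 8 lands solely at r5c2 ⇒ r5c2=8.
Step 9. [r1c5∈{2,6,7}] 6 has one home in row 1: r1c5 ⇒ r1c5=6.
Step 10. [r3c5∈{5,7,9}] 5 has one home in row 3: r3c5. So r3c5=5.
Step 11. [r3c4∈{4,7,9}] in row 3, 7 fits only at r3c4. So r3c4=7.
Step 12. [r9c4∈{6}] r9c4 has the single candidate 6. So r9c4=6.
Step 13. [r5c5∈{7,9}] r5c5 is the only open cell in col 5 admitting 7 ⇒ r5c5=7.
Step 14. [r4c4∈{1}] r4c4 has the single candidate 1. So r4c4=1.
Step 15. [r5c1∈{1,2,5,6}] row 5 places 2 nowhere but r5c1. So r5c1=2.
Step 16. [r2c2∈{3}] r2c2's peers cover all but 3. So r2c2=3.
Step 17. [r2c1∈{1,5}] 1 has one home in col 1: r2c1, so r2c1=1.
Step 18. [r6c1∈{3,5}] col 1 places 5 nowhere but r6c1. So r6c1=5.
Step 19. [r8c5∈{2}] nothing but 2 survives at r8c5, so r8c5=2.
Step 20. [r9c7∈{8,9}] r9c7 is the only open cell in row 9 admitting 9, so r9c7=9.
Step 21. [r9c3∈{3,8}] across row 9, 8 lands solely at r9c3 ⇒ r9c3=8.
Step 22. [r2c4∈{4,9}] col 4 places 4 nowhere but r2c4, so r2c4=4.
Step 23. [r1c8∈{2,3}] 3 has one home in row 1: r1c8. So r1c8=3.
Step 24. [r8c7∈{8}] only 8 remains possible at r8c7. So r8c7=8.
Step 25. [r7c6∈{4}] nothing but 4 survives at r7c6. So r7c6=4.
Step 26. [r9c6∈{7}] r9c6 is down to just 7 ⇒ r9c6=7.
Step 27. [r5c9∈{5}] nothing but 5 survives at r5c9, so r5c9=5.
Step 28. [r4c3∈{7}] r4c3 is down to just 7. So r4c3=7.
Step 29. [r5c3∈{1}] nothing but 1 survives at r5c3, so r5c3=1.
Step 30. [r1c9∈{2}] r1c9's peers cover all but 2, so r1c9=2.
Step 31. [r9c8∈{2}] r9c8 is down to just 2, so r9c8=2.
Step 32. [r9c1∈{3}] nothing but 3 survives at r9c1. So r9c1=3.
Step 33. [r1c2∈{7}] only 7 remains possible at r1c2 ⇒ r1c2=7.
Step 34. [r6c6∈{8}] nothing but 8 survives at r6c6 ⇒ r6c6=8.
Step 35. [r4c1∈{6}] r4c1's peers cover all but 6 ⇒ r4c1=6.
Step 36. [r2c6∈{2}] nothing but 2 survives at r2c6, so r2c6=2.
Step 37. [r3c9∈{9}] r3c9 has the single candidate 9, so r3c9=9.
Step 38. [r2c3∈{5}] r2c3's peers cover all but 5 ⇒ r2c3=5.
Step 39. [r8c3∈{4}] r8c3 has the single candidate 4 ⇒ r8c3=4.
Step 40. [r7c8∈{6}] r7c8's peers cover all but 6. So r7c8=6.
Step 41. [r5c8∈{4}] r5c8 has the single candidate 4 ⇒ r5c8=4.
Step 42. [r5c4∈{9}] only 9 remains possible at r5c4 ⇒ r5c4=9.
Step 43. [r2c5∈{9}] only 9 remains possible at r2c5, so r2c5=9.
Step 44. [r3c7∈{4}] r3c7 has the single candidate 4. So r3c7=4.
Step 45. [r5c6∈{6}] r5c6 is down to just 6 ⇒ r5c6=6.
Step 46. [r6c3∈{3}] r6c3's peers cover all but 3 ⇒ r6c3=3.

Answer: 4 7 9 8 6 1 5 3 2 / 1 3 5 4 9 2 6 8 7 / 8 2 6 7 5 3 4 1 9 / 6 4 7 1 3 5 2 9 8 / 2 8 1 9 7 6 3 4 5 / 5 9 3 2 4 8 1 7 6 / 9 1 2 5 8 4 7 6 3 / 7 6 4 3 2 9 8 5 1 / 3 5 8 6 1 7 9 2 4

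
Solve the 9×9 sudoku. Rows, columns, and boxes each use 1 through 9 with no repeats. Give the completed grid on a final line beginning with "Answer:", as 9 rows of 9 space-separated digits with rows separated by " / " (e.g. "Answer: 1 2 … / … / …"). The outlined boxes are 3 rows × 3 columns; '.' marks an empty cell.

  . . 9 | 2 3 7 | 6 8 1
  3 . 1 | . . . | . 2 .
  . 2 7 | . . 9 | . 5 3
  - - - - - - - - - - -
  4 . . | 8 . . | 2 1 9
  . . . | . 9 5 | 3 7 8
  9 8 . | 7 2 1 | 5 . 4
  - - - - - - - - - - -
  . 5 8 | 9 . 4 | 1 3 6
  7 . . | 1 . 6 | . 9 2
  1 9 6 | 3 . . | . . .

Step 1. [r3c7∈{4}] r3c7 has the single candidate 4. So r3c7=4.
Step 2. [r3c4∈{6}] r3c4's peers cover all but 6. So r3c4=6.
Step 3. [r2c5∈{4,5,8}] across col 5, 4 lands solely at r2c5. So r2c5=4.
Step 4. [r5c1∈{2,6}] r5c1 is the only open cell in col 1 admitting 6 ⇒ r5c1=6.
Step 5. [r6c3∈{3}] only 3 remains possible at r6c3, so r6c3=3.
Step 6. [r2c6∈{8}] r2c6 has the single candidate 8 ⇒ r2c6=8.
Step 7. [r9c9∈{5,7}] across col 9, 5 lands solely at r9c9, so r9c9=5.
Step 8. [r9c7∈{7,8}] 7 has one home in box 9: r9c7, so r9c7=7.
Step 9. [r8c7∈{8}] r8c7 has the single candidate 8, so r8c7=8.
Step 10. [r8c3∈{4}] r8c3 has the single candidate 4, so r8c3=4.
Step 11. [r1c2∈{4}] only 4 remains possible at r1c2, so r1c2=4.
Step 12. [r5c4∈{4}] r5c4's peers cover all but 4. So r5c4=4.
Step 13. [r5c2∈{1}] r5c2 has the single candidate 1 ⇒ r5c2=1.
Step 14. [r7c5∈{7}] only 7 remains possible at r7c5 ⇒ r7c5=7.
Step 15. [r3c5∈{1}] r3c5 has the single candidate 1, so r3c5=1.
Step 16. [r8c5∈{5}] r8c5 is down to just 5, so r8c5=5.
Step 17. [r4c6∈{3}] r4c6's peers cover all but 3 ⇒ r4c6=3.
Step 18. [r3c1∈{8}] r3c1 is down to just 8, so r3c1=8.
Step 19. [r1c1∈{5}] nothing but 5 survives at r1c1. So r1c1=5.
Step 20. [r4c2∈{7}] r4c2 has the single candidate 7. So r4c2=7.
Step 21. [r2c7∈{9}] only 9 remains possible at r2c7. So r2c7=9.
Step 22. [r8c2∈{3}] r8c2 has the single candidate 3, so r8c2=3.
Step 23. [r5c3∈{2}] r5c3 is down to just 2, so r5c3=2.
Step 24. [r9c5∈{8}] r9c5 is down to just 8. So r9c5=8.
Step 25. [r9c8∈{4}] r9c8's peers cover all but 4 ⇒ r9c8=4.
Step 26. [r2c4∈{5}] only 5 remains possible at r2c4, so r2c4=5.
Step 27. [r2c2∈{6}] nothing but 6 survives at r2c2 ⇒ r2c2=6.
Step 28. [r6c8∈{6}] r6c8's peers cover all but 6, so r6c8=6.
Step 29. [r2c9∈{7}] r2c9 has the single candidate 7, so r2c9=7.
Step 30. [r9c6∈{2}] nothing but 2 survives at r9c6, so r9c6=2.
Step 31. [r7c1∈{2}] nothing but 2 survives at r7c1, so r7c1=2.
Step 32. [r4c3∈{5}] r4c3's peers cover all but 5 ⇒ r4c3=5.
Step 33. [r4c5∈{6}] nothing but 6 survives at r4c5, so r4c5=6.

Answer: 5 4 9 2 3 7 6 8 1 / 3 6 1 5 4 8 9 2 7 / 8 2 7 6 1 9 4 5 3 / 4 7 5 8 6 3 2 1 9 / 6 1 2 4 9 5 3 7 8 / 9 8 3 7 2 1 5 6 4 / 2 5 8 9 7 4 1 3 6 / 7 3 4 1 5 6 8 9 2 / 1 9 6 3 8 2 7 4 5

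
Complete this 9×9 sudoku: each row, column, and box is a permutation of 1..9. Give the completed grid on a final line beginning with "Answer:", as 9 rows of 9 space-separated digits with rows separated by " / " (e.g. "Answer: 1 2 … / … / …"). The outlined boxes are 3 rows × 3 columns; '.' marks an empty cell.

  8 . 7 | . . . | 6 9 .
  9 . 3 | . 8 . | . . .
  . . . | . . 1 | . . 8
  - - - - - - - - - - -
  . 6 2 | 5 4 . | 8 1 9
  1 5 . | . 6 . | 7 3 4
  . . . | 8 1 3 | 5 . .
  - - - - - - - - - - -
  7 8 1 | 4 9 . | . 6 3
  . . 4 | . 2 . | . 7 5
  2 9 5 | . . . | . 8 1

Step 1. [r1c9∈{2}] r1c9 has the single candidate 2. So r1c9=2.
Step 2. [r1c4∈{3}] r1c4 has the single candidate 3. So r1c4=3.
Step 3. [r3c1∈{4,5,6}] 5 has one home in col 1: r3c1, so r3c1=5.
Step 4. [r3c5∈{7}] r3c5 is down to just 7 ⇒ r3c5=7.
Step 5. [r3c8∈{4}] nothing but 4 survives at r3c8, so r3c8=4.
Step 6. [r8c1∈{3,6}] r8c1 is the only open cell in col 1 admitting 6 ⇒ r8c1=6.
Step 7. [r3c4∈{2,6,9}] row 3 places 9 nowhere but r3c4 ⇒ r3c4=9.
Step 8. [r1c2∈{1,4}] 1 has one home in row 1: r1c2 ⇒ r1c2=1.
Step 9. [r2c2∈{2,4}] 4 has one home in box 1: r2c2, so r2c2=4.
Step 10. [r5c4∈{2}] r5c4's peers cover all but 2, so r5c4=2.
Step 11. [r1c5∈{5}] only 5 remains possible at r1c5. So r1c5=5.
Step 12. [r2c4∈{6}] r2c4 has the single candidate 6, so r2c4=6.
Step 13. [r4c6∈{7}] r4c6 has the single candidate 7, so r4c6=7.
Step 14. [r6c3∈{9}] r6c3 is down to just 9 ⇒ r6c3=9.
Step 15. [r6c9∈{6}] nothing but 6 survives at r6c9, so r6c9=6.
Step 16. [r2c9∈{7}] nothing but 7 survives at r2c9 ⇒ r2c9=7.
Step 17. [r8c6∈{8}] r8c6 has the single candidate 8. So r8c6=8.
Step 18. [r8c4∈{1}] r8c4 is down to just 1 ⇒ r8c4=1.
Step 19. [r6c8∈{2}] nothing but 2 survives at r6c8. So r6c8=2.
Step 20. [r3c2∈{2}] r3c2 has the single candidate 2. So r3c2=2.
Step 21. [r9c6∈{6}] r9c6's peers cover all but 6. So r9c6=6.
Step 22. [r7c7∈{2}] nothing but 2 survives at r7c7. So r7c7=2.
Step 23. [r9c4∈{7}] r9c4 is down to just 7, so r9c4=7.
Step 24. [r1c6∈{4}] r1c6 is down to just 4. So r1c6=4.
Step 25. [r7c6∈{5}] r7c6 has the single candidate 5, so r7c6=5.
Step 26. [r8c2∈{3}] r8c2 has the single candidate 3, so r8c2=3.
Step 27. [r2c7∈{1}] nothing but 1 survives at r2c7. So r2c7=1.
Step 28. [r9c5∈{3}] r9c5's peers cover all but 3, so r9c5=3.
Step 29. [r3c7∈{3}] r3c7 has the single candidate 3 ⇒ r3c7=3.
Step 30. [r2c8∈{5}] r2c8 has the single candidate 5 ⇒ r2c8=5.
Step 31. [r2c6∈{2}] nothing but 2 survives at r2c6 ⇒ r2c6=2.
Step 32. [r4c1∈{3}] r4c1's peers cover all but 3. So r4c1=3.
Step 33. [r5c6∈{9}] r5c6's peers cover all but 9, so r5c6=9.
Step 34. [r5c3∈{8}] r5c3 has the single candidate 8, so r5c3=8.
Step 35. [r3c3∈{6}] only 6 remains possible at r3c3, so r3c3=6.
Step 36. [r6c1∈{4}] r6c1 has the single candidate 4. So r6c1=4.
Step 37. [r6c2∈{7}] r6c2 is down to just 7 ⇒ r6c2=7.
Step 38. [r8c7∈{9}] r8c7 is down to just 9. So r8c7=9.
Step 39. [r9c7∈{4}] only 4 remains possible at r9c7, so r9c7=4.

Answer: 8 1 7 3 5 4 6 9 2 / 9 4 3 6 8 2 1 5 7 / 5 2 6 9 7 1 3 4 8 / 3 6 2 5 4 7 8 1 9 / 1 5 8 2 6 9 7 3 4 / 4 7 9 8 1 3 5 2 6 / 7 8 1 4 9 5 2 6 3 / 6 3 4 1 2 8 9 7 5 / 2 9 5 7 3 6 4 8 1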